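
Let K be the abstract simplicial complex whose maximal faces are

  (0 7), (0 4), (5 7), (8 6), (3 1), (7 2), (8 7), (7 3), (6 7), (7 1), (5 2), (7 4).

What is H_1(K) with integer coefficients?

H_1 = Z^4.

Take the total order 0 < 1 < 2 < 3 < 4 < 5 < 6 < 7 < 8 on the vertex set. Then K (dimension 1) consists of the simplices:

  0-simplices (9): [0], [1], [2], [3], [4], [5], [6], [7], [8]
  1-simplices (12): [0,4], [0,7], [1,3], [1,7], [2,5], [2,7], [3,7], [4,7], [5,7], [6,7], [6,8], [7,8]

Hence C_0 ≅ Z^9, C_1 ≅ Z^12.

The boundary map ∂_1: C_1 → C_0 maps an edge to its endpoints' difference, ∂[p,q] = q − p.
As a 9×12 matrix over Z this has rank 8, with invariant factors (1,1,1,1,1,1,1,1).

From H_k ≅ ker(∂_k) / im(∂_{k+1}) we obtain:

  H_1: rank ker ∂_1 − rank ∂_2 = (12 − 8) − 0 = 4, and there is no ∂_2, so H_1 ≅ Z^4.

(K is a triangulation of a wedge of 4 circles.)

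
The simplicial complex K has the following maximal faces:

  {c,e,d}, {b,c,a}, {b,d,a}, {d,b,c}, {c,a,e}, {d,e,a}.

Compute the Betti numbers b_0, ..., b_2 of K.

Take the total order a < b < c < d < e on the vertex set. Then K (dimension 2) consists of the simplices:

  0-simplices (5): a, b, c, d, e
  1-simplices (9): ab, ac, ad, ae, bc, bd, cd, ce, de
  2-simplices (6): abc, abd, ace, ade, bcd, cde

Hence C_0 ≅ Z^5, C_1 ≅ Z^9, C_2 ≅ Z^6.

The boundary map ∂_1: C_1 → C_0 maps an edge to its endpoints' difference, ∂[p,q] = q − p.
The 5×9 boundary matrix has rank 4 and Smith normal form diag(1,1,1,1).

The boundary map ∂_2: C_2 → C_1 acts by ∂[p,q,r] = [q,r] − [p,r] + [p,q]. For instance
  ∂cde = de − ce + cd,
  ∂ace = ce − ae + ac.
As a 9×6 matrix over Z this has rank 5, with invariant factors (1,1,1,1,1).

Now H_k = ker ∂_k / im ∂_{k+1}, so:

  H_0: rank C_0 − rank ∂_1 = 5 − 4 = 1, and the invariant factors of ∂_1 are all 1, so H_0 = Z.
  H_1: rank ker ∂_1 − rank ∂_2 = (9 − 4) − 5 = 0, and the invariant factors of ∂_2 are all 1, so H_1 = 0.
  H_2: rank ker ∂_2 − rank ∂_3 = (6 − 5) − 0 = 1, and there is no ∂_3, so H_2 = Z.

As a check, the Euler characteristic is 5 − 9 + 6 = 2, which agrees with 1 − 0 + 1 = 2.

Hence the Betti numbers are b_0 = 1, b_1 = 0, b_2 = 1.

b_0 = 1, b_1 = 0, b_2 = 1.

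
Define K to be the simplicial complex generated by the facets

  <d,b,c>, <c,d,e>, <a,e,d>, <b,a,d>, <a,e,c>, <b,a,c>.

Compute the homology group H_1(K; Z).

K has 5 vertices, 9 edges, 6 triangles.
rank ∂_1 = 4, rank ∂_2 = 5 ⇒ b_1 = 9 − 4 − 5 = 0; all invariant factors of ∂_2 are 1 so no torsion. So H_1 ≅ 0.

H_1 = 0.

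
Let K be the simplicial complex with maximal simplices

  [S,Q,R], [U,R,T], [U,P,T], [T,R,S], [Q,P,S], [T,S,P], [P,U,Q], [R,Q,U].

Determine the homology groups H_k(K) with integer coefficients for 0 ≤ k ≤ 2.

We work with the vertex ordering P < Q < R < S < T < U. The simplices of K, each written with vertices in increasing order, are:

  0-simplices (6): P, Q, R, S, T, U
  1-simplices (12): PQ, PS, PT, PU, QR, QS, QU, RS, RT, RU, ST, TU
  2-simplices (8): PQS, PQU, PST, PTU, QRS, QRU, RST, RTU

giving chain groups C_0 ≅ Z^6, C_1 ≅ Z^12, C_2 ≅ Z^8.

The boundary map ∂_1: C_1 → C_0 sends each edge [p,q] (with p < q) to q − p.
The resulting 6×12 matrix has rank 5, and its Smith normal form has invariant factors (1,1,1,1,1).

∂_2: C_2 → C_1 sends each 2-simplex [p,q,r] to [q,r] − [p,r] + [p,q]. For instance
  ∂PTU = TU − PU + PT,
  ∂RST = ST − RT + RS.
The 12×8 boundary matrix has rank 7 and Smith normal form diag(1,1,1,1,1,1,1).

Now H_k = ker ∂_k / im ∂_{k+1}, so:

  H_0: rank C_0 − rank ∂_1 = 6 − 5 = 1, and the invariant factors of ∂_1 are all 1, so H_0 ≅ Z.
  H_1: rank ker ∂_1 − rank ∂_2 = (12 − 5) − 7 = 0, and the invariant factors of ∂_2 are all 1, so H_1 ≅ 0.
  H_2: rank ker ∂_2 − rank ∂_3 = (8 − 7) − 0 = 1, and there is no ∂_3, so H_2 ≅ Z.

H_0 = Z,  H_1 = 0,  H_2 = Z.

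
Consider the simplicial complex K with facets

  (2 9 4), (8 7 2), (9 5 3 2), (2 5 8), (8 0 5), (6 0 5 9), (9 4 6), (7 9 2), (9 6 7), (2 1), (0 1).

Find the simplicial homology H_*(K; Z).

H_0 ≅ Z,  H_1 ≅ Z,  H_2 = 0,  H_3 = 0.

K has 10 vertices, 23 edges, 15 triangles, 2 3-simplices.
rank ∂_0 = 0, rank ∂_1 = 9 ⇒ b_0 = 10 − 0 − 9 = 1; all invariant factors of ∂_1 are 1 so no torsion. So H_0 = Z.
rank ∂_1 = 9, rank ∂_2 = 13 ⇒ b_1 = 23 − 9 − 13 = 1; all invariant factors of ∂_2 are 1 so no torsion. So H_1 = Z.
rank ∂_2 = 13, rank ∂_3 = 2 ⇒ b_2 = 15 − 13 − 2 = 0; all invariant factors of ∂_3 are 1 so no torsion. So H_2 = 0.
rank ∂_3 = 2, rank ∂_4 = 0 ⇒ b_3 = 2 − 2 − 0 = 0. So H_3 = 0.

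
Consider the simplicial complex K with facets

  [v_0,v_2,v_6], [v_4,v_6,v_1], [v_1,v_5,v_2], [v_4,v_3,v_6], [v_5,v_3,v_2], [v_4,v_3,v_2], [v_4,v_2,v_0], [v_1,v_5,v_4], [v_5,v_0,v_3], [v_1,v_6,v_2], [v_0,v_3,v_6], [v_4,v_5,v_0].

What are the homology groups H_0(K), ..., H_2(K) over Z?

Order the vertices as v_0 < v_1 < v_2 < v_3 < v_4 < v_5 < v_6. Listing each simplex with vertices in this order, K has dimension 2 with simplices:

  0-simplices (7): [v_0], [v_1], [v_2], [v_3], [v_4], [v_5], [v_6]
  1-simplices (18): (18 of them)
  2-simplices (12): (12 of them)

Hence C_0 ≅ Z^7, C_1 ≅ Z^18, C_2 ≅ Z^12.

∂_1: C_1 → C_0 maps an edge to its endpoints' difference, ∂[p,q] = q − p. For instance
  ∂[v_1,v_5] = [v_5] − [v_1].
The 7×18 boundary matrix has rank 6 and Smith normal form diag(1,1,1,1,1,1).

∂_2: C_2 → C_1 maps a triangle to the signed sum of its edges. For instance
  ∂[v_0,v_4,v_5] = [v_4,v_5] − [v_0,v_5] + [v_0,v_4],
  ∂[v_1,v_4,v_6] = [v_4,v_6] − [v_1,v_6] + [v_1,v_4].
The 18×12 boundary matrix has rank 12 and Smith normal form diag(1,1,1,1,1,1,1,1,1,1,1,2).

Computing H_k = (kernel of ∂_k) / (image of ∂_{k+1}):

  H_0: rank C_0 − rank ∂_1 = 7 − 6 = 1, and the invariant factors of ∂_1 are all 1, so H_0 = Z.
  H_1: rank ker ∂_1 − rank ∂_2 = (18 − 6) − 12 = 0, and ∂_2 has invariant factor 2 > 1, so H_1 = Z/2.
  H_2: rank ker ∂_2 − rank ∂_3 = (12 − 12) − 0 = 0, and there is no ∂_3, so H_2 = 0.

H_0 ≅ Z,  H_1 ≅ Z/2,  H_2 = 0.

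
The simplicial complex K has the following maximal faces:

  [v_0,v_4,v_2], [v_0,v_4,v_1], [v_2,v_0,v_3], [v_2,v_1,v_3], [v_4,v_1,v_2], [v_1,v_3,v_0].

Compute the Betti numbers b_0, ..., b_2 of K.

b_0 = 1, b_1 = 0, b_2 = 1.

Fix the vertex order v_0 < v_1 < v_2 < v_3 < v_4 and write every simplex with vertices in increasing order. Then dim K = 2 and the simplices of K are:

  0-simplices (5): [v_0], [v_1], [v_2], [v_3], [v_4]
  1-simplices (9): [v_0,v_1], [v_0,v_2], [v_0,v_3], [v_0,v_4], [v_1,v_2], [v_1,v_3], [v_1,v_4], [v_2,v_3], [v_2,v_4]
  2-simplices (6): [v_0,v_1,v_3], [v_0,v_1,v_4], [v_0,v_2,v_3], [v_0,v_2,v_4], [v_1,v_2,v_3], [v_1,v_2,v_4]

giving chain groups C_0 ≅ Z^5, C_1 ≅ Z^9, C_2 ≅ Z^6.

Boundary ∂_1: C_1 → C_0 is given by ∂[p,q] = [q] − [p]. For instance
  ∂[v_0,v_1] = [v_1] − [v_0].
As a 5×9 matrix over Z this has rank 4, with invariant factors (1,1,1,1).

∂_2: C_2 → C_1 maps a triangle to the signed sum of its edges. For instance
  ∂[v_0,v_2,v_3] = [v_2,v_3] − [v_0,v_3] + [v_0,v_2],
  ∂[v_0,v_1,v_3] = [v_1,v_3] − [v_0,v_3] + [v_0,v_1].
The 9×6 boundary matrix has rank 5 and Smith normal form diag(1,1,1,1,1).

Reading off H_k = ker ∂_k / im ∂_{k+1}:

  H_0: rank C_0 − rank ∂_1 = 5 − 4 = 1, and the invariant factors of ∂_1 are all 1, so H_0 ≅ Z.
  H_1: rank ker ∂_1 − rank ∂_2 = (9 − 4) − 5 = 0, and the invariant factors of ∂_2 are all 1, so H_1 ≅ 0.
  H_2: rank ker ∂_2 − rank ∂_3 = (6 − 5) − 0 = 1, and there is no ∂_3, so H_2 ≅ Z.

As a check, the Euler characteristic is 5 − 9 + 6 = 2, which agrees with 1 − 0 + 1 = 2.

Hence the Betti numbers are b_0 = 1, b_1 = 0, b_2 = 1.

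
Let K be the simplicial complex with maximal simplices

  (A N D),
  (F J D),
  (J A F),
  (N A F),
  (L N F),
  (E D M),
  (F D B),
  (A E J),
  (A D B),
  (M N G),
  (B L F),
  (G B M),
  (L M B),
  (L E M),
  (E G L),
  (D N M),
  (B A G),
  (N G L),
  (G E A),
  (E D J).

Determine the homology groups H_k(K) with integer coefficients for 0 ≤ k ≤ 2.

H_0 = Z,  H_1 = Z ⊕ Z/2,  H_2 = 0.

Order the vertices as A < B < D < E < F < G < J < L < M < N. Listing each simplex with vertices in this order, K has dimension 2 with simplices:

  0-simplices (10): A, B, D, E, F, G, J, L, M, N
  1-simplices (30): AB, AD, AE, AF, AG, AJ, AN, BD, BF, BG, BL, BM, DE, DF, DJ, DM, DN, EG, EJ, EL, EM, FJ, FL, FN, GL, GM, GN, LM, LN, MN
  2-simplices (20): ABD, ABG, ADN, AEG, AEJ, AFJ, AFN, BDF, BFL, BGM, BLM, DEJ, DEM, DFJ, DMN, EGL, ELM, FLN, GLN, GMN

so the chain groups are C_0 ≅ Z^10, C_1 ≅ Z^30, C_2 ≅ Z^20.

Boundary ∂_1: C_1 → C_0 is given by ∂[p,q] = [q] − [p]. For instance
  ∂FN = N − F.
The 10×30 boundary matrix has rank 9 and Smith normal form diag(1,1,1,1,1,1,1,1,1).

The boundary map ∂_2: C_2 → C_1 maps a triangle to the signed sum of its edges. For instance
  ∂ABD = BD − AD + AB,
  ∂BGM = GM − BM + BG.
This gives a 30×20 integer matrix of rank 20; reducing to Smith normal form yields diagonal entries (1,1,1,1,1,1,1,1,1,1,1,1,1,1,1,1,1,1,1,2).

Reading off H_k = ker ∂_k / im ∂_{k+1}:

  H_0: rank C_0 − rank ∂_1 = 10 − 9 = 1, and the invariant factors of ∂_1 are all 1, so H_0 ≅ Z.
  H_1: rank ker ∂_1 − rank ∂_2 = (30 − 9) − 20 = 1, and ∂_2 has invariant factor 2 > 1, so H_1 ≅ Z ⊕ Z/2.
  H_2: rank ker ∂_2 − rank ∂_3 = (20 − 20) − 0 = 0, and there is no ∂_3, so H_2 ≅ 0.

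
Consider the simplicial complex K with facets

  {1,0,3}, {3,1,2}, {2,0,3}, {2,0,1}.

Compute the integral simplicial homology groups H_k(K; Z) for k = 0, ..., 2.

K has 4 vertices, 6 edges, 4 triangles.
rank ∂_0 = 0, rank ∂_1 = 3 ⇒ b_0 = 4 − 0 − 3 = 1; all invariant factors of ∂_1 are 1 so no torsion. So H_0 ≅ Z.
rank ∂_1 = 3, rank ∂_2 = 3 ⇒ b_1 = 6 − 3 − 3 = 0; all invariant factors of ∂_2 are 1 so no torsion. So H_1 ≅ 0.
rank ∂_2 = 3, rank ∂_3 = 0 ⇒ b_2 = 4 − 3 − 0 = 1. So H_2 ≅ Z.

H_0 ≅ Z,  H_1 = 0,  H_2 ≅ Z.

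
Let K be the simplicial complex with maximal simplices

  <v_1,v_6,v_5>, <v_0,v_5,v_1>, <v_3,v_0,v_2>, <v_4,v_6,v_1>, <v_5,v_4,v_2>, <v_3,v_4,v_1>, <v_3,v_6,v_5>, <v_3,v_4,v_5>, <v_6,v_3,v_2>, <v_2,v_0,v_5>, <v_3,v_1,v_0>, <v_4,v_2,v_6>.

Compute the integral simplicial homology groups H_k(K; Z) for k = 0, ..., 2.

Take the total order v_0 < v_1 < v_2 < v_3 < v_4 < v_5 < v_6 on the vertex set. Then K (dimension 2) consists of the simplices:

  0-simplices (7): [v_0], [v_1], [v_2], [v_3], [v_4], [v_5], [v_6]
  1-simplices (18): (18 of them)
  2-simplices (12): (12 of them)

Hence C_0 ≅ Z^7, C_1 ≅ Z^18, C_2 ≅ Z^12.

The boundary map ∂_1: C_1 → C_0 maps an edge to its endpoints' difference, ∂[p,q] = q − p.
The 7×18 boundary matrix has rank 6 and Smith normal form diag(1,1,1,1,1,1).

∂_2: C_2 → C_1 sends each 2-simplex [p,q,r] to [q,r] − [p,r] + [p,q]. For instance
  ∂[v_2,v_4,v_6] = [v_4,v_6] − [v_2,v_6] + [v_2,v_4],
  ∂[v_0,v_2,v_5] = [v_2,v_5] − [v_0,v_5] + [v_0,v_2].
This gives a 18×12 integer matrix of rank 12; reducing to Smith normal form yields diagonal entries (1,1,1,1,1,1,1,1,1,1,1,2).

Now H_k = ker ∂_k / im ∂_{k+1}, so:

  H_0: rank C_0 − rank ∂_1 = 7 − 6 = 1, and the invariant factors of ∂_1 are all 1, so H_0 ≅ Z.
  H_1: rank ker ∂_1 − rank ∂_2 = (18 − 6) − 12 = 0, and ∂_2 has invariant factor 2 > 1, so H_1 ≅ Z/2.
  H_2: rank ker ∂_2 − rank ∂_3 = (12 − 12) − 0 = 0, and there is no ∂_3, so H_2 ≅ 0.

H_0 = Z,  H_1 = Z/2,  H_2 = 0.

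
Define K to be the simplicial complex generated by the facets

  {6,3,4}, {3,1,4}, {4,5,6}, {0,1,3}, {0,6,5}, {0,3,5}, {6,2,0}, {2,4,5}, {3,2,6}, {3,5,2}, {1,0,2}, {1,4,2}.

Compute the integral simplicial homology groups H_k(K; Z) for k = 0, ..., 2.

H_0 = Z,  H_1 = Z/2Z,  H_2 = 0.

Order the vertices as 0 < 1 < 2 < 3 < 4 < 5 < 6. Listing each simplex with vertices in this order, K has dimension 2 with simplices:

  0-simplices (7): [0], [1], [2], [3], [4], [5], [6]
  1-simplices (18): [0,1], [0,2], [0,3], [0,5], [0,6], [1,2], [1,3], [1,4], [2,3], [2,4], [2,5], [2,6], [3,4], [3,5], [3,6], [4,5], [4,6], [5,6]
  2-simplices (12): [0,1,2], [0,1,3], [0,2,6], [0,3,5], [0,5,6], [1,2,4], [1,3,4], [2,3,5], [2,3,6], [2,4,5], [3,4,6], [4,5,6]

giving chain groups C_0 ≅ Z^7, C_1 ≅ Z^18, C_2 ≅ Z^12.

Boundary ∂_1: C_1 → C_0 maps an edge to its endpoints' difference, ∂[p,q] = q − p. For instance
  ∂[5,6] = [6] − [5].
The 7×18 boundary matrix has rank 6 and Smith normal form diag(1,1,1,1,1,1).

The boundary map ∂_2: C_2 → C_1 acts by ∂[p,q,r] = [q,r] − [p,r] + [p,q]. For instance
  ∂[0,3,5] = [3,5] − [0,5] + [0,3],
  ∂[4,5,6] = [5,6] − [4,6] + [4,5].
As a 18×12 matrix over Z this has rank 12, with invariant factors (1,1,1,1,1,1,1,1,1,1,1,2).

Reading off H_k = ker ∂_k / im ∂_{k+1}:

  H_0: rank C_0 − rank ∂_1 = 7 − 6 = 1, and the invariant factors of ∂_1 are all 1, so H_0 ≅ Z.
  H_1: rank ker ∂_1 − rank ∂_2 = (18 − 6) − 12 = 0, and ∂_2 has invariant factor 2 > 1, so H_1 ≅ Z/2Z.
  H_2: rank ker ∂_2 − rank ∂_3 = (12 − 12) − 0 = 0, and there is no ∂_3, so H_2 ≅ 0.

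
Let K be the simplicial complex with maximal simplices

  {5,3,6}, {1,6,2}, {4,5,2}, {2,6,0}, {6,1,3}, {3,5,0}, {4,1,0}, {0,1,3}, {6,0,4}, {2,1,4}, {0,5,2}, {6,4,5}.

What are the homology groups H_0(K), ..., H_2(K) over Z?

Fix the vertex order 0 < 1 < 2 < 3 < 4 < 5 < 6 and write every simplex with vertices in increasing order. Then dim K = 2 and the simplices of K are:

  0-simplices (7): [0], [1], [2], [3], [4], [5], [6]
  1-simplices (18): [0,1], [0,2], [0,3], [0,4], [0,5], [0,6], [1,2], [1,3], [1,4], [1,6], [2,4], [2,5], [2,6], [3,5], [3,6], [4,5], [4,6], [5,6]
  2-simplices (12): [0,1,3], [0,1,4], [0,2,5], [0,2,6], [0,3,5], [0,4,6], [1,2,4], [1,2,6], [1,3,6], [2,4,5], [3,5,6], [4,5,6]

so the chain groups are C_0 ≅ Z^7, C_1 ≅ Z^18, C_2 ≅ Z^12.

Boundary ∂_1: C_1 → C_0 is given by ∂[p,q] = [q] − [p].
As a 7×18 matrix over Z this has rank 6, with invariant factors (1,1,1,1,1,1).

Boundary ∂_2: C_2 → C_1 maps a triangle to the signed sum of its edges. For instance
  ∂[1,2,4] = [2,4] − [1,4] + [1,2],
  ∂[0,1,4] = [1,4] − [0,4] + [0,1].
This gives a 18×12 integer matrix of rank 12; reducing to Smith normal form yields diagonal entries (1,1,1,1,1,1,1,1,1,1,1,2).

Now H_k = ker ∂_k / im ∂_{k+1}, so:

  H_0: rank C_0 − rank ∂_1 = 7 − 6 = 1, and the invariant factors of ∂_1 are all 1, so H_0 ≅ Z.
  H_1: rank ker ∂_1 − rank ∂_2 = (18 − 6) − 12 = 0, and ∂_2 has invariant factor 2 > 1, so H_1 ≅ Z/2.
  H_2: rank ker ∂_2 − rank ∂_3 = (12 − 12) − 0 = 0, and there is no ∂_3, so H_2 ≅ 0.

(K is a triangulation of the real projective plane RP^2.)

H_0 = Z,  H_1 = Z/2,  H_2 = 0.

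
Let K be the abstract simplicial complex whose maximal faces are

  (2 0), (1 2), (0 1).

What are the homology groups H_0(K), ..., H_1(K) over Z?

H_0 = Z,  H_1 = Z.

Fix the vertex order 0 < 1 < 2 and write every simplex with vertices in increasing order. Then dim K = 1 and the simplices of K are:

  0-simplices (3): [0], [1], [2]
  1-simplices (3): [0,1], [0,2], [1,2]

so the chain groups are C_0 ≅ Z^3, C_1 ≅ Z^3.

∂_1: C_1 → C_0 is given by ∂[p,q] = [q] − [p]. For instance
  ∂[0,2] = [2] − [0].
The resulting 3×3 matrix has rank 2, and its Smith normal form has invariant factors (1,1).

Reading off H_k = ker ∂_k / im ∂_{k+1}:

  H_0: rank C_0 − rank ∂_1 = 3 − 2 = 1, and the invariant factors of ∂_1 are all 1, so H_0 ≅ Z.
  H_1: rank ker ∂_1 − rank ∂_2 = (3 − 2) − 0 = 1, and there is no ∂_2, so H_1 ≅ Z.

As a check, the Euler characteristic is 3 − 3 = 0, which agrees with 1 − 1 = 0.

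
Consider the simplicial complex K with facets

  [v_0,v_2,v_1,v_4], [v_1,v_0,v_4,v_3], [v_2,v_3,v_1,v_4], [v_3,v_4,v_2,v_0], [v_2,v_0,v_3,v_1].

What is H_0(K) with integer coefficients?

H_0 ≅ Z.

We work with the vertex ordering v_0 < v_1 < v_2 < v_3 < v_4. The simplices of K, each written with vertices in increasing order, are:

  0-simplices (5): [v_0], [v_1], [v_2], [v_3], [v_4]
  1-simplices (10): [v_0,v_1], [v_0,v_2], [v_0,v_3], [v_0,v_4], [v_1,v_2], [v_1,v_3], [v_1,v_4], [v_2,v_3], [v_2,v_4], [v_3,v_4]
  2-simplices (10): [v_0,v_1,v_2], [v_0,v_1,v_3], [v_0,v_1,v_4], [v_0,v_2,v_3], [v_0,v_2,v_4], [v_0,v_3,v_4], [v_1,v_2,v_3], [v_1,v_2,v_4], [v_1,v_3,v_4], [v_2,v_3,v_4]
  3-simplices (5): [v_0,v_1,v_2,v_3], [v_0,v_1,v_2,v_4], [v_0,v_1,v_3,v_4], [v_0,v_2,v_3,v_4], [v_1,v_2,v_3,v_4]

so the chain groups are C_0 ≅ Z^5, C_1 ≅ Z^10, C_2 ≅ Z^10, C_3 ≅ Z^5.

The boundary map ∂_1: C_1 → C_0 sends each edge [p,q] (with p < q) to q − p. For instance
  ∂[v_0,v_3] = [v_3] − [v_0].
The 5×10 boundary matrix has rank 4 and Smith normal form diag(1,1,1,1).

The boundary map ∂_2: C_2 → C_1 sends each 2-simplex [p,q,r] to [q,r] − [p,r] + [p,q]. For instance
  ∂[v_0,v_2,v_4] = [v_2,v_4] − [v_0,v_4] + [v_0,v_2],
  ∂[v_1,v_2,v_3] = [v_2,v_3] − [v_1,v_3] + [v_1,v_2].
This gives a 10×10 integer matrix of rank 6; reducing to Smith normal form yields diagonal entries (1,1,1,1,1,1).

Boundary ∂_3: C_3 → C_2 sends each 3-simplex σ to the alternating sum Σ_i (−1)^i (σ with its i-th vertex removed). For instance
  ∂[v_0,v_2,v_3,v_4] = [v_2,v_3,v_4] − [v_0,v_3,v_4] + [v_0,v_2,v_4] − [v_0,v_2,v_3],
  ∂[v_0,v_1,v_3,v_4] = [v_1,v_3,v_4] − [v_0,v_3,v_4] + [v_0,v_1,v_4] − [v_0,v_1,v_3].
The resulting 10×5 matrix has rank 4, and its Smith normal form has invariant factors (1,1,1,1).

Reading off H_k = ker ∂_k / im ∂_{k+1}:

  H_0: rank C_0 − rank ∂_1 = 5 − 4 = 1, and the invariant factors of ∂_1 are all 1, so H_0 = Z.

(K is a triangulation of the 3-sphere S^3.)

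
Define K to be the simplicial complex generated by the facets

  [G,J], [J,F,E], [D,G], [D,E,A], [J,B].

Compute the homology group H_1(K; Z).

We work with the vertex ordering A < B < D < E < F < G < J. The simplices of K, each written with vertices in increasing order, are:

  0-simplices (7): A, B, D, E, F, G, J
  1-simplices (9): AD, AE, BJ, DE, DG, EF, EJ, FJ, GJ
  2-simplices (2): ADE, EFJ

Hence C_0 ≅ Z^7, C_1 ≅ Z^9, C_2 ≅ Z^2.

Boundary ∂_1: C_1 → C_0 is given by ∂[p,q] = [q] − [p].
The 7×9 boundary matrix has rank 6 and Smith normal form diag(1,1,1,1,1,1).

The boundary map ∂_2: C_2 → C_1 sends each 2-simplex [p,q,r] to [q,r] − [p,r] + [p,q]. For instance
  ∂ADE = DE − AE + AD,
  ∂EFJ = FJ − EJ + EF.
This gives a 9×2 integer matrix of rank 2; reducing to Smith normal form yields diagonal entries (1,1).

From H_k ≅ ker(∂_k) / im(∂_{k+1}) we obtain:

  H_1: rank ker ∂_1 − rank ∂_2 = (9 − 6) − 2 = 1, and the invariant factors of ∂_2 are all 1, so H_1 = Z.

H_1 = Z.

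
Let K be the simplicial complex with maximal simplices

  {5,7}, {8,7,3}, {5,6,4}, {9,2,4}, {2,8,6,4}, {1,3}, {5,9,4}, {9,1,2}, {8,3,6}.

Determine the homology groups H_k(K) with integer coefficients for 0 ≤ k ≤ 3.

H_0 ≅ Z,  H_1 ≅ Z^2,  H_2 = 0,  H_3 = 0.

Order the vertices as 1 < 2 < 3 < 4 < 5 < 6 < 7 < 8 < 9. Listing each simplex with vertices in this order, K has dimension 3 with simplices:

  0-simplices (9): [1], [2], [3], [4], [5], [6], [7], [8], [9]
  1-simplices (19): [1,2], [1,3], [1,9], [2,4], [2,6], [2,8], [2,9], [3,6], [3,7], [3,8], [4,5], [4,6], [4,8], [4,9], [5,6], [5,7], [5,9], [6,8], [7,8]
  2-simplices (10): [1,2,9], [2,4,6], [2,4,8], [2,4,9], [2,6,8], [3,6,8], [3,7,8], [4,5,6], [4,5,9], [4,6,8]
  3-simplices (1): [2,4,6,8]

Hence C_0 ≅ Z^9, C_1 ≅ Z^19, C_2 ≅ Z^10, C_3 ≅ Z^1.

Boundary ∂_1: C_1 → C_0 sends each edge [p,q] (with p < q) to q − p. For instance
  ∂[3,7] = [7] − [3].
The resulting 9×19 matrix has rank 8, and its Smith normal form has invariant factors (1,1,1,1,1,1,1,1).

The boundary map ∂_2: C_2 → C_1 sends each 2-simplex [p,q,r] to [q,r] − [p,r] + [p,q]. For instance
  ∂[4,6,8] = [6,8] − [4,8] + [4,6],
  ∂[2,4,6] = [4,6] − [2,6] + [2,4].
As a 19×10 matrix over Z this has rank 9, with invariant factors (1,1,1,1,1,1,1,1,1).

∂_3: C_3 → C_2 sends each 3-simplex σ to the alternating sum Σ_i (−1)^i (σ with its i-th vertex removed). For instance
  ∂[2,4,6,8] = [4,6,8] − [2,6,8] + [2,4,8] − [2,4,6].
As a 10×1 matrix over Z this has rank 1, with invariant factors (1).

From H_k ≅ ker(∂_k) / im(∂_{k+1}) we obtain:

  H_0: rank C_0 − rank ∂_1 = 9 − 8 = 1, and the invariant factors of ∂_1 are all 1, so H_0 ≅ Z.
  H_1: rank ker ∂_1 − rank ∂_2 = (19 − 8) − 9 = 2, and the invariant factors of ∂_2 are all 1, so H_1 ≅ Z^2.
  H_2: rank ker ∂_2 − rank ∂_3 = (10 − 9) − 1 = 0, and the invariant factors of ∂_3 are all 1, so H_2 ≅ 0.
  H_3: rank ker ∂_3 − rank ∂_4 = (1 − 1) − 0 = 0, and there is no ∂_4, so H_3 ≅ 0.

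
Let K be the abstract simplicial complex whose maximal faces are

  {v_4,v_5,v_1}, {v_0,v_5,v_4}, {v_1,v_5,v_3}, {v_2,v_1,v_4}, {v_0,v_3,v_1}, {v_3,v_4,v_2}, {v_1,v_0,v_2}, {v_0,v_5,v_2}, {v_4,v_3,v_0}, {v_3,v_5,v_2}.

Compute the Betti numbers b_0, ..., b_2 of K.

Fix the vertex order v_0 < v_1 < v_2 < v_3 < v_4 < v_5 and write every simplex with vertices in increasing order. Then dim K = 2 and the simplices of K are:

  0-simplices (6): [v_0], [v_1], [v_2], [v_3], [v_4], [v_5]
  1-simplices (15): (15 of them)
  2-simplices (10): [v_0,v_1,v_2], [v_0,v_1,v_3], [v_0,v_2,v_5], [v_0,v_3,v_4], [v_0,v_4,v_5], [v_1,v_2,v_4], [v_1,v_3,v_5], [v_1,v_4,v_5], [v_2,v_3,v_4], [v_2,v_3,v_5]

so the chain groups are C_0 ≅ Z^6, C_1 ≅ Z^15, C_2 ≅ Z^10.

∂_1: C_1 → C_0 is given by ∂[p,q] = [q] − [p]. For instance
  ∂[v_1,v_4] = [v_4] − [v_1].
The 6×15 boundary matrix has rank 5 and Smith normal form diag(1,1,1,1,1).

Boundary ∂_2: C_2 → C_1 sends each 2-simplex [p,q,r] to [q,r] − [p,r] + [p,q]. For instance
  ∂[v_1,v_4,v_5] = [v_4,v_5] − [v_1,v_5] + [v_1,v_4],
  ∂[v_0,v_4,v_5] = [v_4,v_5] − [v_0,v_5] + [v_0,v_4].
The resulting 15×10 matrix has rank 10, and its Smith normal form has invariant factors (1,1,1,1,1,1,1,1,1,2).

Computing H_k = (kernel of ∂_k) / (image of ∂_{k+1}):

  H_0: rank C_0 − rank ∂_1 = 6 − 5 = 1, and the invariant factors of ∂_1 are all 1, so H_0 = Z.
  H_1: rank ker ∂_1 − rank ∂_2 = (15 − 5) − 10 = 0, and ∂_2 has invariant factor 2 > 1, so H_1 = Z/2Z.
  H_2: rank ker ∂_2 − rank ∂_3 = (10 − 10) − 0 = 0, and there is no ∂_3, so H_2 = 0.

Hence the Betti numbers are b_0 = 1, b_1 = 0, b_2 = 0.

b_0 = 1, b_1 = 0, b_2 = 0.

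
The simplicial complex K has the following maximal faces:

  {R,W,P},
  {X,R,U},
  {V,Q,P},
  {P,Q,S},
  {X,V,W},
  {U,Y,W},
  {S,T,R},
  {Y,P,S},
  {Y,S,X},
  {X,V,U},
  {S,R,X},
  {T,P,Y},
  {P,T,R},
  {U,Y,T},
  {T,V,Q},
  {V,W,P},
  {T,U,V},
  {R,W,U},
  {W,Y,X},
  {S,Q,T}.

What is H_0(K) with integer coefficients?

H_0 = Z.

Order the vertices as P < Q < R < S < T < U < V < W < X < Y. Listing each simplex with vertices in this order, K has dimension 2 with simplices:

  0-simplices (10): P, Q, R, S, T, U, V, W, X, Y
  1-simplices (30): PQ, PR, PS, PT, PV, PW, PY, QS, QT, QV, RS, RT, RU, RW, RX, ST, SX, SY, TU, TV, TY, UV, UW, UX, UY, VW, VX, WX, WY, XY
  2-simplices (20): PQS, PQV, PRT, PRW, PSY, PTY, PVW, QST, QTV, RST, RSX, RUW, RUX, SXY, TUV, TUY, UVX, UWY, VWX, WXY

Hence C_0 ≅ Z^10, C_1 ≅ Z^30, C_2 ≅ Z^20.

∂_1: C_1 → C_0 is given by ∂[p,q] = [q] − [p].
This gives a 10×30 integer matrix of rank 9; reducing to Smith normal form yields diagonal entries (1,1,1,1,1,1,1,1,1).

Boundary ∂_2: C_2 → C_1 acts by ∂[p,q,r] = [q,r] − [p,r] + [p,q]. For instance
  ∂PQV = QV − PV + PQ,
  ∂PVW = VW − PW + PV.
As a 30×20 matrix over Z this has rank 20, with invariant factors (1,1,1,1,1,1,1,1,1,1,1,1,1,1,1,1,1,1,1,2).

Computing H_k = (kernel of ∂_k) / (image of ∂_{k+1}):

  H_0: rank C_0 − rank ∂_1 = 10 − 9 = 1, and the invariant factors of ∂_1 are all 1, so H_0 ≅ Z.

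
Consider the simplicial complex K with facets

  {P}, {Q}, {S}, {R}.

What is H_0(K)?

We work with the vertex ordering P < Q < R < S. The simplices of K, each written with vertices in increasing order, are:

  0-simplices (4): P, Q, R, S

Hence C_0 ≅ Z^4.

Computing H_k = (kernel of ∂_k) / (image of ∂_{k+1}):

  H_0: rank C_0 − rank ∂_1 = 4 − 0 = 4, and there is no ∂_1, so H_0 ≅ Z^4.

H_0 = Z^4.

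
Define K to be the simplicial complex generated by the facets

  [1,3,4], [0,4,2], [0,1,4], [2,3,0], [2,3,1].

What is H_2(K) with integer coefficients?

H_2 ≅ 0.

We work with the vertex ordering 0 < 1 < 2 < 3 < 4. The simplices of K, each written with vertices in increasing order, are:

  0-simplices (5): [0], [1], [2], [3], [4]
  1-simplices (10): [0,1], [0,2], [0,3], [0,4], [1,2], [1,3], [1,4], [2,3], [2,4], [3,4]
  2-simplices (5): [0,1,4], [0,2,3], [0,2,4], [1,2,3], [1,3,4]

so the chain groups are C_0 ≅ Z^5, C_1 ≅ Z^10, C_2 ≅ Z^5.

∂_1: C_1 → C_0 sends each edge [p,q] (with p < q) to q − p. For instance
  ∂[0,2] = [2] − [0].
This gives a 5×10 integer matrix of rank 4; reducing to Smith normal form yields diagonal entries (1,1,1,1).

The boundary map ∂_2: C_2 → C_1 sends each 2-simplex [p,q,r] to [q,r] − [p,r] + [p,q]. For instance
  ∂[1,2,3] = [2,3] − [1,3] + [1,2],
  ∂[0,1,4] = [1,4] − [0,4] + [0,1].
This gives a 10×5 integer matrix of rank 5; reducing to Smith normal form yields diagonal entries (1,1,1,1,1).

From H_k ≅ ker(∂_k) / im(∂_{k+1}) we obtain:

  H_2: rank ker ∂_2 − rank ∂_3 = (5 − 5) − 0 = 0, and there is no ∂_3, so H_2 ≅ 0.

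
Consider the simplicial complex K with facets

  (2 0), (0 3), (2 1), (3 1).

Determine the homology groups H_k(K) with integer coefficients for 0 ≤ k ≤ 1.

Fix the vertex order 0 < 1 < 2 < 3 and write every simplex with vertices in increasing order. Then dim K = 1 and the simplices of K are:

  0-simplices (4): [0], [1], [2], [3]
  1-simplices (4): [0,2], [0,3], [1,2], [1,3]

so the chain groups are C_0 ≅ Z^4, C_1 ≅ Z^4.

∂_1: C_1 → C_0 is given by ∂[p,q] = [q] − [p]. For instance
  ∂[0,2] = [2] − [0].
The 4×4 boundary matrix has rank 3 and Smith normal form diag(1,1,1).

Computing H_k = (kernel of ∂_k) / (image of ∂_{k+1}):

  H_0: rank C_0 − rank ∂_1 = 4 − 3 = 1, and the invariant factors of ∂_1 are all 1, so H_0 ≅ Z.
  H_1: rank ker ∂_1 − rank ∂_2 = (4 − 3) − 0 = 1, and there is no ∂_2, so H_1 ≅ Z.

As a check, the Euler characteristic is 4 − 4 = 0, which agrees with 1 − 1 = 0.

H_0 ≅ Z,  H_1 ≅ Z.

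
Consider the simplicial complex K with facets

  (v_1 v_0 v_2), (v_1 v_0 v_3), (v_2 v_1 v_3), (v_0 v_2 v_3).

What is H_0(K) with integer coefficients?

H_0 = Z.

Order the vertices as v_0 < v_1 < v_2 < v_3. Listing each simplex with vertices in this order, K has dimension 2 with simplices:

  0-simplices (4): [v_0], [v_1], [v_2], [v_3]
  1-simplices (6): [v_0,v_1], [v_0,v_2], [v_0,v_3], [v_1,v_2], [v_1,v_3], [v_2,v_3]
  2-simplices (4): [v_0,v_1,v_2], [v_0,v_1,v_3], [v_0,v_2,v_3], [v_1,v_2,v_3]

Hence C_0 ≅ Z^4, C_1 ≅ Z^6, C_2 ≅ Z^4.

The boundary map ∂_1: C_1 → C_0 is given by ∂[p,q] = [q] − [p].
This gives a 4×6 integer matrix of rank 3; reducing to Smith normal form yields diagonal entries (1,1,1).

∂_2: C_2 → C_1 maps a triangle to the signed sum of its edges. For instance
  ∂[v_0,v_2,v_3] = [v_2,v_3] − [v_0,v_3] + [v_0,v_2],
  ∂[v_1,v_2,v_3] = [v_2,v_3] − [v_1,v_3] + [v_1,v_2].
As a 6×4 matrix over Z this has rank 3, with invariant factors (1,1,1).

Reading off H_k = ker ∂_k / im ∂_{k+1}:

  H_0: rank C_0 − rank ∂_1 = 4 − 3 = 1, and the invariant factors of ∂_1 are all 1, so H_0 = Z.

(K is a triangulation of the 2-sphere S^2.)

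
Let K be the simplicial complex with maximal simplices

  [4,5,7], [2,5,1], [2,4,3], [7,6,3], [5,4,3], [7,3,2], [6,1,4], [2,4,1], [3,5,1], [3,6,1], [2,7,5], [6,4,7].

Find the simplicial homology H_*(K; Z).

Order the vertices as 1 < 2 < 3 < 4 < 5 < 6 < 7. Listing each simplex with vertices in this order, K has dimension 2 with simplices:

  0-simplices (7): [1], [2], [3], [4], [5], [6], [7]
  1-simplices (18): [1,2], [1,3], [1,4], [1,5], [1,6], [2,3], [2,4], [2,5], [2,7], [3,4], [3,5], [3,6], [3,7], [4,5], [4,6], [4,7], [5,7], [6,7]
  2-simplices (12): [1,2,4], [1,2,5], [1,3,5], [1,3,6], [1,4,6], [2,3,4], [2,3,7], [2,5,7], [3,4,5], [3,6,7], [4,5,7], [4,6,7]

Hence C_0 ≅ Z^7, C_1 ≅ Z^18, C_2 ≅ Z^12.

Boundary ∂_1: C_1 → C_0 maps an edge to its endpoints' difference, ∂[p,q] = q − p.
The resulting 7×18 matrix has rank 6, and its Smith normal form has invariant factors (1,1,1,1,1,1).

Boundary ∂_2: C_2 → C_1 acts by ∂[p,q,r] = [q,r] − [p,r] + [p,q]. For instance
  ∂[1,3,5] = [3,5] − [1,5] + [1,3],
  ∂[3,6,7] = [6,7] − [3,7] + [3,6].
This gives a 18×12 integer matrix of rank 12; reducing to Smith normal form yields diagonal entries (1,1,1,1,1,1,1,1,1,1,1,2).

Computing H_k = (kernel of ∂_k) / (image of ∂_{k+1}):

  H_0: rank C_0 − rank ∂_1 = 7 − 6 = 1, and the invariant factors of ∂_1 are all 1, so H_0 ≅ Z.
  H_1: rank ker ∂_1 − rank ∂_2 = (18 − 6) − 12 = 0, and ∂_2 has invariant factor 2 > 1, so H_1 ≅ Z/2Z.
  H_2: rank ker ∂_2 − rank ∂_3 = (12 − 12) − 0 = 0, and there is no ∂_3, so H_2 ≅ 0.

(K is a triangulation of the real projective plane RP^2.)

H_0 ≅ Z,  H_1 ≅ Z/2Z,  H_2 = 0.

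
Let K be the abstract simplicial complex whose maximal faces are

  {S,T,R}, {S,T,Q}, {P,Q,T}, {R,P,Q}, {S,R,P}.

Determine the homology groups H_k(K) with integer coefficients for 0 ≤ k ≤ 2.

H_0 = Z,  H_1 = Z,  H_2 = 0.

Fix the vertex order P < Q < R < S < T and write every simplex with vertices in increasing order. Then dim K = 2 and the simplices of K are:

  0-simplices (5): P, Q, R, S, T
  1-simplices (10): PQ, PR, PS, PT, QR, QS, QT, RS, RT, ST
  2-simplices (5): PQR, PQT, PRS, QST, RST

Hence C_0 ≅ Z^5, C_1 ≅ Z^10, C_2 ≅ Z^5.

Boundary ∂_1: C_1 → C_0 is given by ∂[p,q] = [q] − [p].
The 5×10 boundary matrix has rank 4 and Smith normal form diag(1,1,1,1).

The boundary map ∂_2: C_2 → C_1 maps a triangle to the signed sum of its edges. For instance
  ∂PRS = RS − PS + PR,
  ∂PQR = QR − PR + PQ.
As a 10×5 matrix over Z this has rank 5, with invariant factors (1,1,1,1,1).

From H_k ≅ ker(∂_k) / im(∂_{k+1}) we obtain:

  H_0: rank C_0 − rank ∂_1 = 5 − 4 = 1, and the invariant factors of ∂_1 are all 1, so H_0 ≅ Z.
  H_1: rank ker ∂_1 − rank ∂_2 = (10 − 4) − 5 = 1, and the invariant factors of ∂_2 are all 1, so H_1 ≅ Z.
  H_2: rank ker ∂_2 − rank ∂_3 = (5 − 5) − 0 = 0, and there is no ∂_3, so H_2 ≅ 0.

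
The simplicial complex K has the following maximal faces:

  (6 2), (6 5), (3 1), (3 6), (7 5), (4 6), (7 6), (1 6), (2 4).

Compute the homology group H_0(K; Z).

H_0 ≅ Z.

We work with the vertex ordering 1 < 2 < 3 < 4 < 5 < 6 < 7. The simplices of K, each written with vertices in increasing order, are:

  0-simplices (7): [1], [2], [3], [4], [5], [6], [7]
  1-simplices (9): [1,3], [1,6], [2,4], [2,6], [3,6], [4,6], [5,6], [5,7], [6,7]

giving chain groups C_0 ≅ Z^7, C_1 ≅ Z^9.

The boundary map ∂_1: C_1 → C_0 maps an edge to its endpoints' difference, ∂[p,q] = q − p. For instance
  ∂[2,6] = [6] − [2].
The resulting 7×9 matrix has rank 6, and its Smith normal form has invariant factors (1,1,1,1,1,1).

From H_k ≅ ker(∂_k) / im(∂_{k+1}) we obtain:

  H_0: rank C_0 − rank ∂_1 = 7 − 6 = 1, and the invariant factors of ∂_1 are all 1, so H_0 ≅ Z.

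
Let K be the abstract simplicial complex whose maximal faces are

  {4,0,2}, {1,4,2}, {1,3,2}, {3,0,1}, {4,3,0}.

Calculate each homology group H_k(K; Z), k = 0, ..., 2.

Take the total order 0 < 1 < 2 < 3 < 4 on the vertex set. Then K (dimension 2) consists of the simplices:

  0-simplices (5): [0], [1], [2], [3], [4]
  1-simplices (10): [0,1], [0,2], [0,3], [0,4], [1,2], [1,3], [1,4], [2,3], [2,4], [3,4]
  2-simplices (5): [0,1,3], [0,2,4], [0,3,4], [1,2,3], [1,2,4]

giving chain groups C_0 ≅ Z^5, C_1 ≅ Z^10, C_2 ≅ Z^5.

Boundary ∂_1: C_1 → C_0 sends each edge [p,q] (with p < q) to q − p. For instance
  ∂[0,3] = [3] − [0].
This gives a 5×10 integer matrix of rank 4; reducing to Smith normal form yields diagonal entries (1,1,1,1).

∂_2: C_2 → C_1 maps a triangle to the signed sum of its edges. For instance
  ∂[1,2,4] = [2,4] − [1,4] + [1,2],
  ∂[1,2,3] = [2,3] − [1,3] + [1,2].
The 10×5 boundary matrix has rank 5 and Smith normal form diag(1,1,1,1,1).

Now H_k = ker ∂_k / im ∂_{k+1}, so:

  H_0: rank C_0 − rank ∂_1 = 5 − 4 = 1, and the invariant factors of ∂_1 are all 1, so H_0 = Z.
  H_1: rank ker ∂_1 − rank ∂_2 = (10 − 4) − 5 = 1, and the invariant factors of ∂_2 are all 1, so H_1 = Z.
  H_2: rank ker ∂_2 − rank ∂_3 = (5 − 5) − 0 = 0, and there is no ∂_3, so H_2 = 0.

As a check, the Euler characteristic is 5 − 10 + 5 = 0, which agrees with 1 − 1 + 0 = 0.
(K is a triangulation of the Möbius band.)

H_0 ≅ Z,  H_1 ≅ Z,  H_2 = 0.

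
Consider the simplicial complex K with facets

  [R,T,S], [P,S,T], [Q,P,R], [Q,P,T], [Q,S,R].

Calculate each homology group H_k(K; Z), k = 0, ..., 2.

H_0 ≅ Z,  H_1 ≅ Z,  H_2 = 0.

Fix the vertex order P < Q < R < S < T and write every simplex with vertices in increasing order. Then dim K = 2 and the simplices of K are:

  0-simplices (5): P, Q, R, S, T
  1-simplices (10): PQ, PR, PS, PT, QR, QS, QT, RS, RT, ST
  2-simplices (5): PQR, PQT, PST, QRS, RST

giving chain groups C_0 ≅ Z^5, C_1 ≅ Z^10, C_2 ≅ Z^5.

∂_1: C_1 → C_0 maps an edge to its endpoints' difference, ∂[p,q] = q − p. For instance
  ∂ST = T − S.
As a 5×10 matrix over Z this has rank 4, with invariant factors (1,1,1,1).

The boundary map ∂_2: C_2 → C_1 sends each 2-simplex [p,q,r] to [q,r] − [p,r] + [p,q]. For instance
  ∂PQT = QT − PT + PQ,
  ∂RST = ST − RT + RS.
The resulting 10×5 matrix has rank 5, and its Smith normal form has invariant factors (1,1,1,1,1).

Reading off H_k = ker ∂_k / im ∂_{k+1}:

  H_0: rank C_0 − rank ∂_1 = 5 − 4 = 1, and the invariant factors of ∂_1 are all 1, so H_0 ≅ Z.
  H_1: rank ker ∂_1 − rank ∂_2 = (10 − 4) − 5 = 1, and the invariant factors of ∂_2 are all 1, so H_1 ≅ Z.
  H_2: rank ker ∂_2 − rank ∂_3 = (5 − 5) − 0 = 0, and there is no ∂_3, so H_2 ≅ 0.

As a check, the Euler characteristic is 5 − 10 + 5 = 0, which agrees with 1 − 1 + 0 = 0.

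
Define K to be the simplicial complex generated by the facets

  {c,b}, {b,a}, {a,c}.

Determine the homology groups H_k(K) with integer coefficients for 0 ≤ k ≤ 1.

We work with the vertex ordering a < b < c. The simplices of K, each written with vertices in increasing order, are:

  0-simplices (3): a, b, c
  1-simplices (3): ab, ac, bc

so the chain groups are C_0 ≅ Z^3, C_1 ≅ Z^3.

Boundary ∂_1: C_1 → C_0 sends each edge [p,q] (with p < q) to q − p. For instance
  ∂ac = c − a.
As a 3×3 matrix over Z this has rank 2, with invariant factors (1,1).

Computing H_k = (kernel of ∂_k) / (image of ∂_{k+1}):

  H_0: rank C_0 − rank ∂_1 = 3 − 2 = 1, and the invariant factors of ∂_1 are all 1, so H_0 ≅ Z.
  H_1: rank ker ∂_1 − rank ∂_2 = (3 − 2) − 0 = 1, and there is no ∂_2, so H_1 ≅ Z.

H_0 = Z,  H_1 = Z.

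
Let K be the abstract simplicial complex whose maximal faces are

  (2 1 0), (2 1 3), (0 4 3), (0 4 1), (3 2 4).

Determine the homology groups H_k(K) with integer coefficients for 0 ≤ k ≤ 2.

We work with the vertex ordering 0 < 1 < 2 < 3 < 4. The simplices of K, each written with vertices in increasing order, are:

  0-simplices (5): [0], [1], [2], [3], [4]
  1-simplices (10): [0,1], [0,2], [0,3], [0,4], [1,2], [1,3], [1,4], [2,3], [2,4], [3,4]
  2-simplices (5): [0,1,2], [0,1,4], [0,3,4], [1,2,3], [2,3,4]

giving chain groups C_0 ≅ Z^5, C_1 ≅ Z^10, C_2 ≅ Z^5.

The boundary map ∂_1: C_1 → C_0 sends each edge [p,q] (with p < q) to q − p. For instance
  ∂[1,3] = [3] − [1].
The 5×10 boundary matrix has rank 4 and Smith normal form diag(1,1,1,1).

The boundary map ∂_2: C_2 → C_1 sends each 2-simplex [p,q,r] to [q,r] − [p,r] + [p,q]. For instance
  ∂[0,1,2] = [1,2] − [0,2] + [0,1],
  ∂[2,3,4] = [3,4] − [2,4] + [2,3].
The resulting 10×5 matrix has rank 5, and its Smith normal form has invariant factors (1,1,1,1,1).

Computing H_k = (kernel of ∂_k) / (image of ∂_{k+1}):

  H_0: rank C_0 − rank ∂_1 = 5 − 4 = 1, and the invariant factors of ∂_1 are all 1, so H_0 = Z.
  H_1: rank ker ∂_1 − rank ∂_2 = (10 − 4) − 5 = 1, and the invariant factors of ∂_2 are all 1, so H_1 = Z.
  H_2: rank ker ∂_2 − rank ∂_3 = (5 − 5) − 0 = 0, and there is no ∂_3, so H_2 = 0.

H_0 ≅ Z,  H_1 ≅ Z,  H_2 = 0.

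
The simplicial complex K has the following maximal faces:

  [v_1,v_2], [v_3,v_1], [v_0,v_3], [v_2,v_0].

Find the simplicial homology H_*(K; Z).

K has 4 vertices, 4 edges.
rank ∂_0 = 0, rank ∂_1 = 3 ⇒ b_0 = 4 − 0 − 3 = 1; all invariant factors of ∂_1 are 1 so no torsion. So H_0 ≅ Z.
rank ∂_1 = 3, rank ∂_2 = 0 ⇒ b_1 = 4 − 3 − 0 = 1. So H_1 ≅ Z.

H_0 ≅ Z,  H_1 ≅ Z.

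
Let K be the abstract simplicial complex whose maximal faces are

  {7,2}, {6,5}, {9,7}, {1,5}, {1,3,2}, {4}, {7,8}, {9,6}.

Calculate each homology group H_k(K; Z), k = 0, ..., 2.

Take the total order 1 < 2 < 3 < 4 < 5 < 6 < 7 < 8 < 9 on the vertex set. Then K (dimension 2) consists of the simplices:

  0-simplices (9): [1], [2], [3], [4], [5], [6], [7], [8], [9]
  1-simplices (9): [1,2], [1,3], [1,5], [2,3], [2,7], [5,6], [6,9], [7,8], [7,9]
  2-simplices (1): [1,2,3]

so the chain groups are C_0 ≅ Z^9, C_1 ≅ Z^9, C_2 ≅ Z^1.

∂_1: C_1 → C_0 sends each edge [p,q] (with p < q) to q − p. For instance
  ∂[5,6] = [6] − [5].
This gives a 9×9 integer matrix of rank 7; reducing to Smith normal form yields diagonal entries (1,1,1,1,1,1,1).

The boundary map ∂_2: C_2 → C_1 sends each 2-simplex [p,q,r] to [q,r] − [p,r] + [p,q]. For instance
  ∂[1,2,3] = [2,3] − [1,3] + [1,2].
The 9×1 boundary matrix has rank 1 and Smith normal form diag(1).

Reading off H_k = ker ∂_k / im ∂_{k+1}:

  H_0: rank C_0 − rank ∂_1 = 9 − 7 = 2, and the invariant factors of ∂_1 are all 1, so H_0 = Z^2.
  H_1: rank ker ∂_1 − rank ∂_2 = (9 − 7) − 1 = 1, and the invariant factors of ∂_2 are all 1, so H_1 = Z.
  H_2: rank ker ∂_2 − rank ∂_3 = (1 − 1) − 0 = 0, and there is no ∂_3, so H_2 = 0.

H_0 ≅ Z^2,  H_1 ≅ Z,  H_2 = 0.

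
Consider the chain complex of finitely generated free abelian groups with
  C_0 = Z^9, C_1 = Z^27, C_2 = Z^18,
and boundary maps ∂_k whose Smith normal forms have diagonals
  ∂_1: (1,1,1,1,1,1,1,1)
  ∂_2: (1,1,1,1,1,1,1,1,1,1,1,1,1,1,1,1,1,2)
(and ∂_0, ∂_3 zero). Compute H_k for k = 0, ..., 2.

H_0: b_0 = 9 − 0 − 8 = 1; torsion from ∂_1 factors > 1: none. So H_0 = Z.
H_1: b_1 = 27 − 8 − 18 = 1; torsion from ∂_2 factors > 1: [2]. So H_1 = Z ⊕ Z/2Z.
H_2: b_2 = 18 − 18 − 0 = 0; torsion from ∂_3 factors > 1: none. So H_2 = 0.

H_0 = Z,  H_1 = Z ⊕ Z/2Z,  H_2 = 0.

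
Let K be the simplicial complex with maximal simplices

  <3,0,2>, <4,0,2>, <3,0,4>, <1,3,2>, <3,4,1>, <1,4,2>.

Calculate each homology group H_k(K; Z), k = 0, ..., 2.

H_0 = Z,  H_1 = 0,  H_2 = Z.

Take the total order 0 < 1 < 2 < 3 < 4 on the vertex set. Then K (dimension 2) consists of the simplices:

  0-simplices (5): [0], [1], [2], [3], [4]
  1-simplices (9): [0,2], [0,3], [0,4], [1,2], [1,3], [1,4], [2,3], [2,4], [3,4]
  2-simplices (6): [0,2,3], [0,2,4], [0,3,4], [1,2,3], [1,2,4], [1,3,4]

Hence C_0 ≅ Z^5, C_1 ≅ Z^9, C_2 ≅ Z^6.

Boundary ∂_1: C_1 → C_0 maps an edge to its endpoints' difference, ∂[p,q] = q − p. For instance
  ∂[2,3] = [3] − [2].
The 5×9 boundary matrix has rank 4 and Smith normal form diag(1,1,1,1).

∂_2: C_2 → C_1 maps a triangle to the signed sum of its edges. For instance
  ∂[0,3,4] = [3,4] − [0,4] + [0,3],
  ∂[1,2,3] = [2,3] − [1,3] + [1,2].
As a 9×6 matrix over Z this has rank 5, with invariant factors (1,1,1,1,1).

Now H_k = ker ∂_k / im ∂_{k+1}, so:

  H_0: rank C_0 − rank ∂_1 = 5 − 4 = 1, and the invariant factors of ∂_1 are all 1, so H_0 ≅ Z.
  H_1: rank ker ∂_1 − rank ∂_2 = (9 − 4) − 5 = 0, and the invariant factors of ∂_2 are all 1, so H_1 ≅ 0.
  H_2: rank ker ∂_2 − rank ∂_3 = (6 − 5) − 0 = 1, and there is no ∂_3, so H_2 ≅ Z.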